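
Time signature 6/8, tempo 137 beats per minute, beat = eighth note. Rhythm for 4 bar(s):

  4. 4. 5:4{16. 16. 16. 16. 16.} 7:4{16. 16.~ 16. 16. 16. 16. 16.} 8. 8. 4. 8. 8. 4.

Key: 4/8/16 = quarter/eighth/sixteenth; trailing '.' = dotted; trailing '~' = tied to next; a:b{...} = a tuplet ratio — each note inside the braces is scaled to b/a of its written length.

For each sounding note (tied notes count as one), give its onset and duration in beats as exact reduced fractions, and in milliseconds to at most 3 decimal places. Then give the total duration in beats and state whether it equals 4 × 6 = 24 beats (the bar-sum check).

1) 0.0ms=0b +1313.869ms=3b
2) 1313.869ms=3b +1313.869ms=3b
3) 2627.737ms=6b +262.774ms=3/5b
4) 2890.511ms=33/5b +262.774ms=3/5b
5) 3153.285ms=36/5b +262.774ms=3/5b
6) 3416.058ms=39/5b +262.774ms=3/5b
7) 3678.832ms=42/5b +262.774ms=3/5b
8) 3941.606ms=9b +187.696ms=3/7b
9) 4129.301ms=66/7b +375.391ms=6/7b
10) 4504.692ms=72/7b +187.696ms=3/7b
11) 4692.388ms=75/7b +187.696ms=3/7b
12) 4880.083ms=78/7b +187.696ms=3/7b
13) 5067.779ms=81/7b +187.696ms=3/7b
14) 5255.474ms=12b +656.934ms=3/2b
15) 5912.409ms=27/2b +656.934ms=3/2b
16) 6569.343ms=15b +1313.869ms=3b
17) 7883.212ms=18b +656.934ms=3/2b
18) 8540.146ms=39/2b +656.934ms=3/2b
19) 9197.08ms=21b +1313.869ms=3b
Σ=24b of 24 (137bpm 6/8) — PASS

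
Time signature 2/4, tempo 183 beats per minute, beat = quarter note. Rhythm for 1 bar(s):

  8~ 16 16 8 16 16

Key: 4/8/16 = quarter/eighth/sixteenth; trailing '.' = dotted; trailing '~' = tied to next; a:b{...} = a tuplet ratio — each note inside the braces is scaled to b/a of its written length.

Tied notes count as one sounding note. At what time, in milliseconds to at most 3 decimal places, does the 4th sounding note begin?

1. 0.0ms @ 0 + 245.902ms (3/4)
2. 245.902ms @ 3/4 + 81.967ms (1/4)
3. 327.869ms @ 1 + 163.934ms (1/2)
4. 491.803ms @ 3/2 + 81.967ms (1/4)
5. 573.77ms @ 7/4 + 81.967ms (1/4)

note 4 onset = 3/2b = 491.803ms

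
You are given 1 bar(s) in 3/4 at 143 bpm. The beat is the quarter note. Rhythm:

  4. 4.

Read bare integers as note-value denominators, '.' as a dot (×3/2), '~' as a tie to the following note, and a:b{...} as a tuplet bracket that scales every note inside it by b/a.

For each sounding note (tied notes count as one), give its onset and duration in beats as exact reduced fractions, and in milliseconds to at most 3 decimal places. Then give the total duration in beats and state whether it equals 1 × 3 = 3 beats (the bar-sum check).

1) 0.0ms=0b +629.371ms=3/2b
2) 629.371ms=3/2b +629.371ms=3/2b
Σ=3b of 3 (143bpm 3/4) — PASS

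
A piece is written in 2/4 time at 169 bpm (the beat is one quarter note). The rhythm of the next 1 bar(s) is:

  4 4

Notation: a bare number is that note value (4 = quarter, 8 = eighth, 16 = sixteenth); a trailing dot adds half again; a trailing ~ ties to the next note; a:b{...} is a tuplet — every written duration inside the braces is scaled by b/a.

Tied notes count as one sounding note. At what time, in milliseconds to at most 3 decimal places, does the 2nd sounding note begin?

1. 0.0ms @ 0 + 355.03ms (1)
2. 355.03ms @ 1 + 355.03ms (1)

note 2 onset = 1b = 355.03ms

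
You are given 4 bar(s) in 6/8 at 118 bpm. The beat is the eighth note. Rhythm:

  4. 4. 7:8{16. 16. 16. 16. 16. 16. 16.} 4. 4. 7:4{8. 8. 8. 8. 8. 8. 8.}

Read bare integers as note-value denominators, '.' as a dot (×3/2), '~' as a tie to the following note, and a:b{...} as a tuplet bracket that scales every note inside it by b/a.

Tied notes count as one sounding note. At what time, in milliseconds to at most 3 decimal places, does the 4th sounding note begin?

note 4 onset = 48/7b = 3486.683ms

1. 0.0ms @ 0 + 1525.424ms (3)
2. 1525.424ms @ 3 + 1525.424ms (3)
3. 3050.847ms @ 6 + 435.835ms (6/7)
4. 3486.683ms @ 48/7 + 435.835ms (6/7)
5. 3922.518ms @ 54/7 + 435.835ms (6/7)
6. 4358.354ms @ 60/7 + 435.835ms (6/7)
7. 4794.189ms @ 66/7 + 435.835ms (6/7)
8. 5230.024ms @ 72/7 + 435.835ms (6/7)
9. 5665.86ms @ 78/7 + 435.835ms (6/7)
10. 6101.695ms @ 12 + 1525.424ms (3)
11. 7627.119ms @ 15 + 1525.424ms (3)
12. 9152.542ms @ 18 + 435.835ms (6/7)
13. 9588.378ms @ 132/7 + 435.835ms (6/7)
14. 10024.213ms @ 138/7 + 435.835ms (6/7)
15. 10460.048ms @ 144/7 + 435.835ms (6/7)
16. 10895.884ms @ 150/7 + 435.835ms (6/7)
17. 11331.719ms @ 156/7 + 435.835ms (6/7)
18. 11767.554ms @ 162/7 + 435.835ms (6/7)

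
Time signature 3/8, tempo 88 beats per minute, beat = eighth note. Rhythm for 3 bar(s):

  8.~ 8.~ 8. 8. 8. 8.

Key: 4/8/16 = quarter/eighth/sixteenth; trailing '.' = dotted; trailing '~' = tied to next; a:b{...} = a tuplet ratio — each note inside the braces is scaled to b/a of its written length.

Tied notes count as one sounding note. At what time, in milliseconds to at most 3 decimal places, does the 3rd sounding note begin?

1. 0.0ms @ 0 + 3068.182ms (9/2)
2. 3068.182ms @ 9/2 + 1022.727ms (3/2)
3. 4090.909ms @ 6 + 1022.727ms (3/2)
4. 5113.636ms @ 15/2 + 1022.727ms (3/2)

note 3 onset = 6b = 4090.909ms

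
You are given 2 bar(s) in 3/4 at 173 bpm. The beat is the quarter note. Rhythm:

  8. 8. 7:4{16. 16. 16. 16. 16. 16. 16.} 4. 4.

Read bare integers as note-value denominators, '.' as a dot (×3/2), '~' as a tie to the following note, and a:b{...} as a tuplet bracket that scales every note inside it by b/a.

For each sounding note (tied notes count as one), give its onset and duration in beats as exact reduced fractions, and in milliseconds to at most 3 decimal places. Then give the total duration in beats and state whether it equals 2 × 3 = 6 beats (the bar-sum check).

1) 0.0ms=0b +260.116ms=3/4b
2) 260.116ms=3/4b +260.116ms=3/4b
3) 520.231ms=3/2b +74.319ms=3/14b
4) 594.55ms=12/7b +74.319ms=3/14b
5) 668.869ms=27/14b +74.319ms=3/14b
6) 743.187ms=15/7b +74.319ms=3/14b
7) 817.506ms=33/14b +74.319ms=3/14b
8) 891.825ms=18/7b +74.319ms=3/14b
9) 966.144ms=39/14b +74.319ms=3/14b
10) 1040.462ms=3b +520.231ms=3/2b
11) 1560.694ms=9/2b +520.231ms=3/2b
Σ=6b of 6 (173bpm 3/4) — PASS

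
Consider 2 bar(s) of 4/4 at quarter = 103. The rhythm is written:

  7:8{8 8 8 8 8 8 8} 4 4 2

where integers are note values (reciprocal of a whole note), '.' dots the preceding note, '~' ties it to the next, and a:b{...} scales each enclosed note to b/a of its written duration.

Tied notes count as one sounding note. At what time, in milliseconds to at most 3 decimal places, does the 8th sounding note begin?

note 8 onset = 4b = 2330.097ms

1. 0.0ms @ 0 + 332.871ms (4/7)
2. 332.871ms @ 4/7 + 332.871ms (4/7)
3. 665.742ms @ 8/7 + 332.871ms (4/7)
4. 998.613ms @ 12/7 + 332.871ms (4/7)
5. 1331.484ms @ 16/7 + 332.871ms (4/7)
6. 1664.355ms @ 20/7 + 332.871ms (4/7)
7. 1997.226ms @ 24/7 + 332.871ms (4/7)
8. 2330.097ms @ 4 + 582.524ms (1)
9. 2912.621ms @ 5 + 582.524ms (1)
10. 3495.146ms @ 6 + 1165.049ms (2)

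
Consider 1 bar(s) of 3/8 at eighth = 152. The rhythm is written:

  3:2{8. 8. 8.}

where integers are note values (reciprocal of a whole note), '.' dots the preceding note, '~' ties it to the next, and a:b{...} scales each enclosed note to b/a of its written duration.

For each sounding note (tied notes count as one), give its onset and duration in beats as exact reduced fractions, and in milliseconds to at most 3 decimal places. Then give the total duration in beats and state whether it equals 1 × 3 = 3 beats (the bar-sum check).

1) 0.0ms=0b +394.737ms=1b
2) 394.737ms=1b +394.737ms=1b
3) 789.474ms=2b +394.737ms=1b
Σ=3b of 3 (152bpm 3/8) — PASS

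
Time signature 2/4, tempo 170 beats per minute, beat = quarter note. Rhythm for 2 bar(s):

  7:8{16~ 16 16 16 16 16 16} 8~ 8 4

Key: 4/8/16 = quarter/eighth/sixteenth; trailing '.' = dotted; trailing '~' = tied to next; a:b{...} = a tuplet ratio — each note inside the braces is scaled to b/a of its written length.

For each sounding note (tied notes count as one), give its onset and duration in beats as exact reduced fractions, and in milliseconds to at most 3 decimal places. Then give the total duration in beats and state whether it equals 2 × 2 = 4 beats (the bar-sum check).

1) 0.0ms=0b +201.681ms=4/7b
2) 201.681ms=4/7b +100.84ms=2/7b
3) 302.521ms=6/7b +100.84ms=2/7b
4) 403.361ms=8/7b +100.84ms=2/7b
5) 504.202ms=10/7b +100.84ms=2/7b
6) 605.042ms=12/7b +100.84ms=2/7b
7) 705.882ms=2b +352.941ms=1b
8) 1058.824ms=3b +352.941ms=1b
Σ=4b of 4 (170bpm 2/4) — PASS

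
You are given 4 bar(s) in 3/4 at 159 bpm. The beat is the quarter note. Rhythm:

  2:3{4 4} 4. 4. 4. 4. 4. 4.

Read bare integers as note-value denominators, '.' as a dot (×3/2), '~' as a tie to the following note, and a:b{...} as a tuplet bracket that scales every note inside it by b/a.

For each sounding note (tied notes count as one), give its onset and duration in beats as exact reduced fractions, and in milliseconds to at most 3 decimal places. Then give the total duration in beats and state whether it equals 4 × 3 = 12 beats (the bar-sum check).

1) 0.0ms=0b +566.038ms=3/2b
2) 566.038ms=3/2b +566.038ms=3/2b
3) 1132.075ms=3b +566.038ms=3/2b
4) 1698.113ms=9/2b +566.038ms=3/2b
5) 2264.151ms=6b +566.038ms=3/2b
6) 2830.189ms=15/2b +566.038ms=3/2b
7) 3396.226ms=9b +566.038ms=3/2b
8) 3962.264ms=21/2b +566.038ms=3/2b
Σ=12b of 12 (159bpm 3/4) — PASS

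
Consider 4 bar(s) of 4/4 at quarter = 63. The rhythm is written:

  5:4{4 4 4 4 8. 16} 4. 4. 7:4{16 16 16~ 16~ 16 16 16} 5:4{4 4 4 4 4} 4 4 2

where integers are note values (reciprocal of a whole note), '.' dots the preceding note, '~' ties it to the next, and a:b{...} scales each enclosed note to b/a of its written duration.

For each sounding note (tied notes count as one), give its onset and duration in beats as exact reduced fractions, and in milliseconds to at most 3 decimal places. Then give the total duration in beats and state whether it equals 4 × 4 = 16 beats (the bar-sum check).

1) 0.0ms=0b +761.905ms=4/5b
2) 761.905ms=4/5b +761.905ms=4/5b
3) 1523.81ms=8/5b +761.905ms=4/5b
4) 2285.714ms=12/5b +761.905ms=4/5b
5) 3047.619ms=16/5b +571.429ms=3/5b
6) 3619.048ms=19/5b +190.476ms=1/5b
7) 3809.524ms=4b +1428.571ms=3/2b
8) 5238.095ms=11/2b +1428.571ms=3/2b
9) 6666.667ms=7b +136.054ms=1/7b
10) 6802.721ms=50/7b +136.054ms=1/7b
11) 6938.776ms=51/7b +408.163ms=3/7b
12) 7346.939ms=54/7b +136.054ms=1/7b
13) 7482.993ms=55/7b +136.054ms=1/7b
14) 7619.048ms=8b +761.905ms=4/5b
15) 8380.952ms=44/5b +761.905ms=4/5b
16) 9142.857ms=48/5b +761.905ms=4/5b
17) 9904.762ms=52/5b +761.905ms=4/5b
18) 10666.667ms=56/5b +761.905ms=4/5b
19) 11428.571ms=12b +952.381ms=1b
20) 12380.952ms=13b +952.381ms=1b
21) 13333.333ms=14b +1904.762ms=2b
Σ=16b of 16 (63bpm 4/4) — PASS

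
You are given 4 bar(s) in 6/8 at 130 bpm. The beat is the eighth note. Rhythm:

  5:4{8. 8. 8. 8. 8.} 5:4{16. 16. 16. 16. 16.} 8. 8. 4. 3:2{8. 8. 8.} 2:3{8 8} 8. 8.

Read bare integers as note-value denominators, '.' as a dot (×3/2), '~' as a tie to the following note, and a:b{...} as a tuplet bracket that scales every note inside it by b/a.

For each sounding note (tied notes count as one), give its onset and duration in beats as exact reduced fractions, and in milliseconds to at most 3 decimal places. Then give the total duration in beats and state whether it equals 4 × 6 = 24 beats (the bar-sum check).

1) 0.0ms=0b +553.846ms=6/5b
2) 553.846ms=6/5b +553.846ms=6/5b
3) 1107.692ms=12/5b +553.846ms=6/5b
4) 1661.538ms=18/5b +553.846ms=6/5b
5) 2215.385ms=24/5b +553.846ms=6/5b
6) 2769.231ms=6b +276.923ms=3/5b
7) 3046.154ms=33/5b +276.923ms=3/5b
8) 3323.077ms=36/5b +276.923ms=3/5b
9) 3600.0ms=39/5b +276.923ms=3/5b
10) 3876.923ms=42/5b +276.923ms=3/5b
11) 4153.846ms=9b +692.308ms=3/2b
12) 4846.154ms=21/2b +692.308ms=3/2b
13) 5538.462ms=12b +1384.615ms=3b
14) 6923.077ms=15b +461.538ms=1b
15) 7384.615ms=16b +461.538ms=1b
16) 7846.154ms=17b +461.538ms=1b
17) 8307.692ms=18b +692.308ms=3/2b
18) 9000.0ms=39/2b +692.308ms=3/2b
19) 9692.308ms=21b +692.308ms=3/2b
20) 10384.615ms=45/2b +692.308ms=3/2b
Σ=24b of 24 (130bpm 6/8) — PASS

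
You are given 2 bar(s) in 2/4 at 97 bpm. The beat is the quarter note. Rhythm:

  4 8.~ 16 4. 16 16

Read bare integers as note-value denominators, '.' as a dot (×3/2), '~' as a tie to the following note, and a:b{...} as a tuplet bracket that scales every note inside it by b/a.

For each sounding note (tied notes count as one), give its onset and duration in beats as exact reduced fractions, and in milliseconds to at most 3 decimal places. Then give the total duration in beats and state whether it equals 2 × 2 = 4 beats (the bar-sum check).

1) 0.0ms=0b +618.557ms=1b
2) 618.557ms=1b +618.557ms=1b
3) 1237.113ms=2b +927.835ms=3/2b
4) 2164.948ms=7/2b +154.639ms=1/4b
5) 2319.588ms=15/4b +154.639ms=1/4b
Σ=4b of 4 (97bpm 2/4) — PASS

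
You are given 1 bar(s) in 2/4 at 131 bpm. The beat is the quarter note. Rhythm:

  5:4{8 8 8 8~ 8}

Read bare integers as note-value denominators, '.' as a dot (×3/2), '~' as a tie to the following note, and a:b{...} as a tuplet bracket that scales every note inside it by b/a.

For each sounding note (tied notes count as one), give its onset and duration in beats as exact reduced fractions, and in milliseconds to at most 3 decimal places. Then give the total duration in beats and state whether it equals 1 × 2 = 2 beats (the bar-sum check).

1) 0.0ms=0b +183.206ms=2/5b
2) 183.206ms=2/5b +183.206ms=2/5b
3) 366.412ms=4/5b +183.206ms=2/5b
4) 549.618ms=6/5b +366.412ms=4/5b
Σ=2b of 2 (131bpm 2/4) — PASS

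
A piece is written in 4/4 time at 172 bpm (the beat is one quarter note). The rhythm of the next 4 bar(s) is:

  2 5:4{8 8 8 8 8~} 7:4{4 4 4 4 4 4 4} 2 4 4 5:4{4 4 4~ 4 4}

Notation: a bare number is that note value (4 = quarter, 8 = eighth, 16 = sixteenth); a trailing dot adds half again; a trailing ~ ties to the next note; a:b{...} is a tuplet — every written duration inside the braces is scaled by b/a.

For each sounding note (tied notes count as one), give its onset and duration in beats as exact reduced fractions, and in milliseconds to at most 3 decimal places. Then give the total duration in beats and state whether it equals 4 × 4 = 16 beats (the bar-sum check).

1) 0.0ms=0b +697.674ms=2b
2) 697.674ms=2b +139.535ms=2/5b
3) 837.209ms=12/5b +139.535ms=2/5b
4) 976.744ms=14/5b +139.535ms=2/5b
5) 1116.279ms=16/5b +139.535ms=2/5b
6) 1255.814ms=18/5b +338.87ms=34/35b
7) 1594.684ms=32/7b +199.336ms=4/7b
8) 1794.02ms=36/7b +199.336ms=4/7b
9) 1993.355ms=40/7b +199.336ms=4/7b
10) 2192.691ms=44/7b +199.336ms=4/7b
11) 2392.027ms=48/7b +199.336ms=4/7b
12) 2591.362ms=52/7b +199.336ms=4/7b
13) 2790.698ms=8b +697.674ms=2b
14) 3488.372ms=10b +348.837ms=1b
15) 3837.209ms=11b +348.837ms=1b
16) 4186.047ms=12b +279.07ms=4/5b
17) 4465.116ms=64/5b +279.07ms=4/5b
18) 4744.186ms=68/5b +558.14ms=8/5b
19) 5302.326ms=76/5b +279.07ms=4/5b
Σ=16b of 16 (172bpm 4/4) — PASS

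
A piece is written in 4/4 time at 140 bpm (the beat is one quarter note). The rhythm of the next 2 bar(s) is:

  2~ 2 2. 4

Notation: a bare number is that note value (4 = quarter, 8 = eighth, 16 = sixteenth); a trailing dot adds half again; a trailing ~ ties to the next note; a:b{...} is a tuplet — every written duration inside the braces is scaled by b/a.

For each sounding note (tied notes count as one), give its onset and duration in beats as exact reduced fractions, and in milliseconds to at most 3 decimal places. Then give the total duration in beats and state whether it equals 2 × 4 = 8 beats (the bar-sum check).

1) 0.0ms=0b +1714.286ms=4b
2) 1714.286ms=4b +1285.714ms=3b
3) 3000.0ms=7b +428.571ms=1b
Σ=8b of 8 (140bpm 4/4) — PASS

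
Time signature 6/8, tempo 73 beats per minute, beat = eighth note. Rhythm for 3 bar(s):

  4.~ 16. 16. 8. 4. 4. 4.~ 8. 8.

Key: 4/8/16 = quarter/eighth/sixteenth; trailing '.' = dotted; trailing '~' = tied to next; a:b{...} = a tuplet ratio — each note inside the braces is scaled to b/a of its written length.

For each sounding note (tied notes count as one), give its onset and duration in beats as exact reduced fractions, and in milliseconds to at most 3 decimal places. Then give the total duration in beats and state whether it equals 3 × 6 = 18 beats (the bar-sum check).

1) 0.0ms=0b +3082.192ms=15/4b
2) 3082.192ms=15/4b +616.438ms=3/4b
3) 3698.63ms=9/2b +1232.877ms=3/2b
4) 4931.507ms=6b +2465.753ms=3b
5) 7397.26ms=9b +2465.753ms=3b
6) 9863.014ms=12b +3698.63ms=9/2b
7) 13561.644ms=33/2b +1232.877ms=3/2b
Σ=18b of 18 (73bpm 6/8) — PASS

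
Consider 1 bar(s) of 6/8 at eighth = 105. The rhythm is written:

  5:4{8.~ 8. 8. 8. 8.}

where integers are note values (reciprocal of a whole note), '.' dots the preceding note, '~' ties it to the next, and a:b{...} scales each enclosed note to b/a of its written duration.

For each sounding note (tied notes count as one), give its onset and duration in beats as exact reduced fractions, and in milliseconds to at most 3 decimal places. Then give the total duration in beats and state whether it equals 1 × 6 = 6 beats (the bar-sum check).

1) 0.0ms=0b +1371.429ms=12/5b
2) 1371.429ms=12/5b +685.714ms=6/5b
3) 2057.143ms=18/5b +685.714ms=6/5b
4) 2742.857ms=24/5b +685.714ms=6/5b
Σ=6b of 6 (105bpm 6/8) — PASS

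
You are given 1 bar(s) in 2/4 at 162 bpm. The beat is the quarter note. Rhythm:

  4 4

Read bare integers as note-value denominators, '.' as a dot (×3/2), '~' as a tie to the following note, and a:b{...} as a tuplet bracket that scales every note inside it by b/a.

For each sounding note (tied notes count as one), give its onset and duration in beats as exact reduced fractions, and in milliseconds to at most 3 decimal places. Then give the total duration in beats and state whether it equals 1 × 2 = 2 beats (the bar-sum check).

1) 0.0ms=0b +370.37ms=1b
2) 370.37ms=1b +370.37ms=1b
Σ=2b of 2 (162bpm 2/4) — PASS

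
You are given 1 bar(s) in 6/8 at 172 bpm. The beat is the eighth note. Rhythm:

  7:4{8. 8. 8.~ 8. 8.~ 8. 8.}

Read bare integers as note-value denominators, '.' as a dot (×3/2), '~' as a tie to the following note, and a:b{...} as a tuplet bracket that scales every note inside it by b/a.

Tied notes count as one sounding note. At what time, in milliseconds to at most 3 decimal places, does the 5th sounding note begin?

1. 0.0ms @ 0 + 299.003ms (6/7)
2. 299.003ms @ 6/7 + 299.003ms (6/7)
3. 598.007ms @ 12/7 + 598.007ms (12/7)
4. 1196.013ms @ 24/7 + 598.007ms (12/7)
5. 1794.02ms @ 36/7 + 299.003ms (6/7)

note 5 onset = 36/7b = 1794.02ms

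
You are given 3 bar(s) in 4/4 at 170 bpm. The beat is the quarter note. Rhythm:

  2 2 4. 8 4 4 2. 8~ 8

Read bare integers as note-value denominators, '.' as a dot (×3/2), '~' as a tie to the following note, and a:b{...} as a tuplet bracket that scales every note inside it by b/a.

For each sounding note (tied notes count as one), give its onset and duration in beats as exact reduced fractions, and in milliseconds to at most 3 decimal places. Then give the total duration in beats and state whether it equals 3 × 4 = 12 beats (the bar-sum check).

1) 0.0ms=0b +705.882ms=2b
2) 705.882ms=2b +705.882ms=2b
3) 1411.765ms=4b +529.412ms=3/2b
4) 1941.176ms=11/2b +176.471ms=1/2b
5) 2117.647ms=6b +352.941ms=1b
6) 2470.588ms=7b +352.941ms=1b
7) 2823.529ms=8b +1058.824ms=3b
8) 3882.353ms=11b +352.941ms=1b
Σ=12b of 12 (170bpm 4/4) — PASS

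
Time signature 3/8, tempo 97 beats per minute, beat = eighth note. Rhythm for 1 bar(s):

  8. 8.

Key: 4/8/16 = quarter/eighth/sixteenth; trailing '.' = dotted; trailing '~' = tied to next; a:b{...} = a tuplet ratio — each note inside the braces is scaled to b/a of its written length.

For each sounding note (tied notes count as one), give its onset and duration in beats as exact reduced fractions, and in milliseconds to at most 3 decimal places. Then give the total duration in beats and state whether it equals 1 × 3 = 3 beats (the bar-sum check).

1) 0.0ms=0b +927.835ms=3/2b
2) 927.835ms=3/2b +927.835ms=3/2b
Σ=3b of 3 (97bpm 3/8) — PASS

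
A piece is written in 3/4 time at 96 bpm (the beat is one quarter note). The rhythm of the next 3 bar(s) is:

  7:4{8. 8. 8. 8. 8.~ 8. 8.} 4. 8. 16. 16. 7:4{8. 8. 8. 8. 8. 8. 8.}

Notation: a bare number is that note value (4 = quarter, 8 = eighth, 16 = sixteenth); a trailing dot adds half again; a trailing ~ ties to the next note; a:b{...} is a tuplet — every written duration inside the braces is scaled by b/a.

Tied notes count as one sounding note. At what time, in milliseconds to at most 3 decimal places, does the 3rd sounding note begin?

note 3 onset = 6/7b = 535.714ms

1. 0.0ms @ 0 + 267.857ms (3/7)
2. 267.857ms @ 3/7 + 267.857ms (3/7)
3. 535.714ms @ 6/7 + 267.857ms (3/7)
4. 803.571ms @ 9/7 + 267.857ms (3/7)
5. 1071.429ms @ 12/7 + 535.714ms (6/7)
6. 1607.143ms @ 18/7 + 267.857ms (3/7)
7. 1875.0ms @ 3 + 937.5ms (3/2)
8. 2812.5ms @ 9/2 + 468.75ms (3/4)
9. 3281.25ms @ 21/4 + 234.375ms (3/8)
10. 3515.625ms @ 45/8 + 234.375ms (3/8)
11. 3750.0ms @ 6 + 267.857ms (3/7)
12. 4017.857ms @ 45/7 + 267.857ms (3/7)
13. 4285.714ms @ 48/7 + 267.857ms (3/7)
14. 4553.571ms @ 51/7 + 267.857ms (3/7)
15. 4821.429ms @ 54/7 + 267.857ms (3/7)
16. 5089.286ms @ 57/7 + 267.857ms (3/7)
17. 5357.143ms @ 60/7 + 267.857ms (3/7)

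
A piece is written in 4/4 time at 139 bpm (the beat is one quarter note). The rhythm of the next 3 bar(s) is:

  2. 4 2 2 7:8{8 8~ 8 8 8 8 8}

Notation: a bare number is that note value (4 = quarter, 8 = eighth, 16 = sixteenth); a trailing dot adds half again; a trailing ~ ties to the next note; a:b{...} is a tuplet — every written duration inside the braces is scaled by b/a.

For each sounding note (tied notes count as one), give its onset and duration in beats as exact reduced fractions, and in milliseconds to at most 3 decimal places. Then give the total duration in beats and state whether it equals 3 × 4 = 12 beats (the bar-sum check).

1) 0.0ms=0b +1294.964ms=3b
2) 1294.964ms=3b +431.655ms=1b
3) 1726.619ms=4b +863.309ms=2b
4) 2589.928ms=6b +863.309ms=2b
5) 3453.237ms=8b +246.66ms=4/7b
6) 3699.897ms=60/7b +493.32ms=8/7b
7) 4193.217ms=68/7b +246.66ms=4/7b
8) 4439.877ms=72/7b +246.66ms=4/7b
9) 4686.536ms=76/7b +246.66ms=4/7b
10) 4933.196ms=80/7b +246.66ms=4/7b
Σ=12b of 12 (139bpm 4/4) — PASS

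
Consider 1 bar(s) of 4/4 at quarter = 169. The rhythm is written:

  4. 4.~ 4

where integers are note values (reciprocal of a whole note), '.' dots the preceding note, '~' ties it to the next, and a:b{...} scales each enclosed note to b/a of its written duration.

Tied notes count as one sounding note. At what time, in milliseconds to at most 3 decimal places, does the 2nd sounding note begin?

1. 0.0ms @ 0 + 532.544ms (3/2)
2. 532.544ms @ 3/2 + 887.574ms (5/2)

note 2 onset = 3/2b = 532.544ms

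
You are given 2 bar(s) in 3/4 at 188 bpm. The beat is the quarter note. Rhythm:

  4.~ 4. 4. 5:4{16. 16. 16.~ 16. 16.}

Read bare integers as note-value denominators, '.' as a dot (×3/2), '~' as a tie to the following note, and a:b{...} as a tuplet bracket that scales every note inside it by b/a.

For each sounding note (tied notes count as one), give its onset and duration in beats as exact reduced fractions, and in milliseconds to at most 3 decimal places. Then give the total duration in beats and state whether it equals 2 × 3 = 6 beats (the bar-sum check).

1) 0.0ms=0b +957.447ms=3b
2) 957.447ms=3b +478.723ms=3/2b
3) 1436.17ms=9/2b +95.745ms=3/10b
4) 1531.915ms=24/5b +95.745ms=3/10b
5) 1627.66ms=51/10b +191.489ms=3/5b
6) 1819.149ms=57/10b +95.745ms=3/10b
Σ=6b of 6 (188bpm 3/4) — PASS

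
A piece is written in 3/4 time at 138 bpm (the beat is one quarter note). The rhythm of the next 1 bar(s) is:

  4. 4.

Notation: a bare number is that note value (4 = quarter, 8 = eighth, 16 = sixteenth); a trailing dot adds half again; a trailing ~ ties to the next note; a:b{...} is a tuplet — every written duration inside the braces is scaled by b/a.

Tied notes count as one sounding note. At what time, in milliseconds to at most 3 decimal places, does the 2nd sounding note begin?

note 2 onset = 3/2b = 652.174ms

1. 0.0ms @ 0 + 652.174ms (3/2)
2. 652.174ms @ 3/2 + 652.174ms (3/2)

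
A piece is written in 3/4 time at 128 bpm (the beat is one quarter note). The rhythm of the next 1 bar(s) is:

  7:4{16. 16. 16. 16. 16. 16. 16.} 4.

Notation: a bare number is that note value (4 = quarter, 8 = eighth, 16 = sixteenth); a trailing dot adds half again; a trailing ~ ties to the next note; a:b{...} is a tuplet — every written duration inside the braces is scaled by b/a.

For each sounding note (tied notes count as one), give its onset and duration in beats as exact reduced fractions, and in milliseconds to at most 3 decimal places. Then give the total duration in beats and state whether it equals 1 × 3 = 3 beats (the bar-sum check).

1) 0.0ms=0b +100.446ms=3/14b
2) 100.446ms=3/14b +100.446ms=3/14b
3) 200.893ms=3/7b +100.446ms=3/14b
4) 301.339ms=9/14b +100.446ms=3/14b
5) 401.786ms=6/7b +100.446ms=3/14b
6) 502.232ms=15/14b +100.446ms=3/14b
7) 602.679ms=9/7b +100.446ms=3/14b
8) 703.125ms=3/2b +703.125ms=3/2b
Σ=3b of 3 (128bpm 3/4) — PASS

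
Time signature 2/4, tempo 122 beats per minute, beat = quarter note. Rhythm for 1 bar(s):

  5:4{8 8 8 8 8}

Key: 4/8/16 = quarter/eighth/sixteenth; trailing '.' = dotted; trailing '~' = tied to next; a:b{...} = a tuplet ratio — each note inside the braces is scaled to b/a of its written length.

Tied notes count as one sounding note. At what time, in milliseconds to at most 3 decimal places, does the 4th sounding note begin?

note 4 onset = 6/5b = 590.164ms

1. 0.0ms @ 0 + 196.721ms (2/5)
2. 196.721ms @ 2/5 + 196.721ms (2/5)
3. 393.443ms @ 4/5 + 196.721ms (2/5)
4. 590.164ms @ 6/5 + 196.721ms (2/5)
5. 786.885ms @ 8/5 + 196.721ms (2/5)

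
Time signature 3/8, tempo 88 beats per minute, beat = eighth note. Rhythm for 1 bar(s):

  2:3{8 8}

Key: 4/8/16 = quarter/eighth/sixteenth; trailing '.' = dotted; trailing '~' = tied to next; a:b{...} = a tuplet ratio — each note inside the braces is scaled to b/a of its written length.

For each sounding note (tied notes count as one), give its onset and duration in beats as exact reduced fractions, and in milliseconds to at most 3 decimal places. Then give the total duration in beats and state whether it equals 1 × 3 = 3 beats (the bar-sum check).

1) 0.0ms=0b +1022.727ms=3/2b
2) 1022.727ms=3/2b +1022.727ms=3/2b
Σ=3b of 3 (88bpm 3/8) — PASS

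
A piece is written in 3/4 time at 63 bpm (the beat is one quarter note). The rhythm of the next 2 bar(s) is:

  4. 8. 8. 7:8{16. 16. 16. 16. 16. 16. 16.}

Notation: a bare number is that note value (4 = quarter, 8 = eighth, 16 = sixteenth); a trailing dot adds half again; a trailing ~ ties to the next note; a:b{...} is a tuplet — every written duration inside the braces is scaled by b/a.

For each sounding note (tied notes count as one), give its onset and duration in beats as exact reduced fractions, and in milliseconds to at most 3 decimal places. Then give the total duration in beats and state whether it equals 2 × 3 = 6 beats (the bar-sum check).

1) 0.0ms=0b +1428.571ms=3/2b
2) 1428.571ms=3/2b +714.286ms=3/4b
3) 2142.857ms=9/4b +714.286ms=3/4b
4) 2857.143ms=3b +408.163ms=3/7b
5) 3265.306ms=24/7b +408.163ms=3/7b
6) 3673.469ms=27/7b +408.163ms=3/7b
7) 4081.633ms=30/7b +408.163ms=3/7b
8) 4489.796ms=33/7b +408.163ms=3/7b
9) 4897.959ms=36/7b +408.163ms=3/7b
10) 5306.122ms=39/7b +408.163ms=3/7b
Σ=6b of 6 (63bpm 3/4) — PASS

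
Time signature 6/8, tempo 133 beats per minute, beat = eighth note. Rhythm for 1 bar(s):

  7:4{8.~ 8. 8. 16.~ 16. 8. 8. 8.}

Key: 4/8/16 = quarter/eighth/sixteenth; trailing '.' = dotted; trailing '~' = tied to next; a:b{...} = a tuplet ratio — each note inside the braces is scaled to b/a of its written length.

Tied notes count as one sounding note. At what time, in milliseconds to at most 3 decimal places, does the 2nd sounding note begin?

note 2 onset = 12/7b = 773.362ms

1. 0.0ms @ 0 + 773.362ms (12/7)
2. 773.362ms @ 12/7 + 386.681ms (6/7)
3. 1160.043ms @ 18/7 + 386.681ms (6/7)
4. 1546.724ms @ 24/7 + 386.681ms (6/7)
5. 1933.405ms @ 30/7 + 386.681ms (6/7)
6. 2320.086ms @ 36/7 + 386.681ms (6/7)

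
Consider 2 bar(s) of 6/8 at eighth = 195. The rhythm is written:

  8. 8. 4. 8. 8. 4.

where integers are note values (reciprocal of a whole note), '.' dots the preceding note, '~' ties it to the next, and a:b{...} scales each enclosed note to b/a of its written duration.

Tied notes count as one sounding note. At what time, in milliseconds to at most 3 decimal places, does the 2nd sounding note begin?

1. 0.0ms @ 0 + 461.538ms (3/2)
2. 461.538ms @ 3/2 + 461.538ms (3/2)
3. 923.077ms @ 3 + 923.077ms (3)
4. 1846.154ms @ 6 + 461.538ms (3/2)
5. 2307.692ms @ 15/2 + 461.538ms (3/2)
6. 2769.231ms @ 9 + 923.077ms (3)

note 2 onset = 3/2b = 461.538ms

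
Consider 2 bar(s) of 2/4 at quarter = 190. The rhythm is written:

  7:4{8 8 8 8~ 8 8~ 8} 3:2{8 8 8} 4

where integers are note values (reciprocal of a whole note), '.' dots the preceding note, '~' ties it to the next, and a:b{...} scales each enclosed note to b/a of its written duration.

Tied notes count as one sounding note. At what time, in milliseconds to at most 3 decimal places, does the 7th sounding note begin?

1. 0.0ms @ 0 + 90.226ms (2/7)
2. 90.226ms @ 2/7 + 90.226ms (2/7)
3. 180.451ms @ 4/7 + 90.226ms (2/7)
4. 270.677ms @ 6/7 + 180.451ms (4/7)
5. 451.128ms @ 10/7 + 180.451ms (4/7)
6. 631.579ms @ 2 + 105.263ms (1/3)
7. 736.842ms @ 7/3 + 105.263ms (1/3)
8. 842.105ms @ 8/3 + 105.263ms (1/3)
9. 947.368ms @ 3 + 315.789ms (1)

note 7 onset = 7/3b = 736.842ms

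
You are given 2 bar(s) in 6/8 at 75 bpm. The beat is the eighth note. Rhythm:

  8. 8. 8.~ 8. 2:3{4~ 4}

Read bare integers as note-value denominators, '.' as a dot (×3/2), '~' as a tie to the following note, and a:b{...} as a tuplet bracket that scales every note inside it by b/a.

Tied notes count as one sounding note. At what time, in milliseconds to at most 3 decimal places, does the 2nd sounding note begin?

note 2 onset = 3/2b = 1200.0ms

1. 0.0ms @ 0 + 1200.0ms (3/2)
2. 1200.0ms @ 3/2 + 1200.0ms (3/2)
3. 2400.0ms @ 3 + 2400.0ms (3)
4. 4800.0ms @ 6 + 4800.0ms (6)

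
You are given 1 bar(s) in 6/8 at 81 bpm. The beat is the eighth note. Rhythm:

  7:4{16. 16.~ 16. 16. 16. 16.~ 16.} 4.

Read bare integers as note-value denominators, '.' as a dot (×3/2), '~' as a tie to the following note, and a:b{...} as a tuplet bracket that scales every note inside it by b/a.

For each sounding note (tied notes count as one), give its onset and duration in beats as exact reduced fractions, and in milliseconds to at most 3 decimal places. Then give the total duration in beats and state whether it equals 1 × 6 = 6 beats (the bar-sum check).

1) 0.0ms=0b +317.46ms=3/7b
2) 317.46ms=3/7b +634.921ms=6/7b
3) 952.381ms=9/7b +317.46ms=3/7b
4) 1269.841ms=12/7b +317.46ms=3/7b
5) 1587.302ms=15/7b +634.921ms=6/7b
6) 2222.222ms=3b +2222.222ms=3b
Σ=6b of 6 (81bpm 6/8) — PASS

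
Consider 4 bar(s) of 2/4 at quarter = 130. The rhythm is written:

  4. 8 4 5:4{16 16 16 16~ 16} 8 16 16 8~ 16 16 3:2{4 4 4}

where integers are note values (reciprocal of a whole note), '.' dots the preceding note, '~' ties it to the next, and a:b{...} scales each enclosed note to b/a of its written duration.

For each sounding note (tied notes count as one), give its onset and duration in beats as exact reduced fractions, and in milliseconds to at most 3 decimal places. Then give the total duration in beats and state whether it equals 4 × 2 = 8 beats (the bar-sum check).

1) 0.0ms=0b +692.308ms=3/2b
2) 692.308ms=3/2b +230.769ms=1/2b
3) 923.077ms=2b +461.538ms=1b
4) 1384.615ms=3b +92.308ms=1/5b
5) 1476.923ms=16/5b +92.308ms=1/5b
6) 1569.231ms=17/5b +92.308ms=1/5b
7) 1661.538ms=18/5b +184.615ms=2/5b
8) 1846.154ms=4b +230.769ms=1/2b
9) 2076.923ms=9/2b +115.385ms=1/4b
10) 2192.308ms=19/4b +115.385ms=1/4b
11) 2307.692ms=5b +346.154ms=3/4b
12) 2653.846ms=23/4b +115.385ms=1/4b
13) 2769.231ms=6b +307.692ms=2/3b
14) 3076.923ms=20/3b +307.692ms=2/3b
15) 3384.615ms=22/3b +307.692ms=2/3b
Σ=8b of 8 (130bpm 2/4) — PASS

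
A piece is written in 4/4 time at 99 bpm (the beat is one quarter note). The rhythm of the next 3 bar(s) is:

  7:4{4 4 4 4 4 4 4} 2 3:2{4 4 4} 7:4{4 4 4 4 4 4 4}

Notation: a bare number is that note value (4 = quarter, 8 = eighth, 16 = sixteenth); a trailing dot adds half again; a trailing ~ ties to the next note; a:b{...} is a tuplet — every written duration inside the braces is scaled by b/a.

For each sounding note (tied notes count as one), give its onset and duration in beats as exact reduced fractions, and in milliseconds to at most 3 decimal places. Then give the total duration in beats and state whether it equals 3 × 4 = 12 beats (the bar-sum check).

1) 0.0ms=0b +346.32ms=4/7b
2) 346.32ms=4/7b +346.32ms=4/7b
3) 692.641ms=8/7b +346.32ms=4/7b
4) 1038.961ms=12/7b +346.32ms=4/7b
5) 1385.281ms=16/7b +346.32ms=4/7b
6) 1731.602ms=20/7b +346.32ms=4/7b
7) 2077.922ms=24/7b +346.32ms=4/7b
8) 2424.242ms=4b +1212.121ms=2b
9) 3636.364ms=6b +404.04ms=2/3b
10) 4040.404ms=20/3b +404.04ms=2/3b
11) 4444.444ms=22/3b +404.04ms=2/3b
12) 4848.485ms=8b +346.32ms=4/7b
13) 5194.805ms=60/7b +346.32ms=4/7b
14) 5541.126ms=64/7b +346.32ms=4/7b
15) 5887.446ms=68/7b +346.32ms=4/7b
16) 6233.766ms=72/7b +346.32ms=4/7b
17) 6580.087ms=76/7b +346.32ms=4/7b
18) 6926.407ms=80/7b +346.32ms=4/7b
Σ=12b of 12 (99bpm 4/4) — PASS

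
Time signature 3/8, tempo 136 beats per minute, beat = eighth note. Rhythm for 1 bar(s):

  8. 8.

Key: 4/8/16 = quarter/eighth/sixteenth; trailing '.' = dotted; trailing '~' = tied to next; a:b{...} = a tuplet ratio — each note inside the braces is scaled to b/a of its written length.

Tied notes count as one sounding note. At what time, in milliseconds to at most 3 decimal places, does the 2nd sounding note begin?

note 2 onset = 3/2b = 661.765ms

1. 0.0ms @ 0 + 661.765ms (3/2)
2. 661.765ms @ 3/2 + 661.765ms (3/2)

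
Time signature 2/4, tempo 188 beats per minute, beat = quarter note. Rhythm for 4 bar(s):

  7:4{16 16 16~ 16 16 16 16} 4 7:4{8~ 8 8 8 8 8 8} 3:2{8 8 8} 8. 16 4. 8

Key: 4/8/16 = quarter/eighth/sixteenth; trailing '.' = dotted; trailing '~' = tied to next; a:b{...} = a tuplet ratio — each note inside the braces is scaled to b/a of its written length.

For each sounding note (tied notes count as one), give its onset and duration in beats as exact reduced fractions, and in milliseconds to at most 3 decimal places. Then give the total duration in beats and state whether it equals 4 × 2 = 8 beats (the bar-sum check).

1) 0.0ms=0b +45.593ms=1/7b
2) 45.593ms=1/7b +45.593ms=1/7b
3) 91.185ms=2/7b +91.185ms=2/7b
4) 182.371ms=4/7b +45.593ms=1/7b
5) 227.964ms=5/7b +45.593ms=1/7b
6) 273.556ms=6/7b +45.593ms=1/7b
7) 319.149ms=1b +319.149ms=1b
8) 638.298ms=2b +182.371ms=4/7b
9) 820.669ms=18/7b +91.185ms=2/7b
10) 911.854ms=20/7b +91.185ms=2/7b
11) 1003.04ms=22/7b +91.185ms=2/7b
12) 1094.225ms=24/7b +91.185ms=2/7b
13) 1185.41ms=26/7b +91.185ms=2/7b
14) 1276.596ms=4b +106.383ms=1/3b
15) 1382.979ms=13/3b +106.383ms=1/3b
16) 1489.362ms=14/3b +106.383ms=1/3b
17) 1595.745ms=5b +239.362ms=3/4b
18) 1835.106ms=23/4b +79.787ms=1/4b
19) 1914.894ms=6b +478.723ms=3/2b
20) 2393.617ms=15/2b +159.574ms=1/2b
Σ=8b of 8 (188bpm 2/4) — PASS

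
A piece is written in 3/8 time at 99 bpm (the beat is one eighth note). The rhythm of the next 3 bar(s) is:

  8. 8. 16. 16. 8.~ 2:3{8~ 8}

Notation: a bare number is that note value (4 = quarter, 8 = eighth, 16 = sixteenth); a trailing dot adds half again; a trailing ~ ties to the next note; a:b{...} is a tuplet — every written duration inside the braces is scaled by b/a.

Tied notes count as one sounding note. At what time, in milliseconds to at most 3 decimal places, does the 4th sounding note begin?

1. 0.0ms @ 0 + 909.091ms (3/2)
2. 909.091ms @ 3/2 + 909.091ms (3/2)
3. 1818.182ms @ 3 + 454.545ms (3/4)
4. 2272.727ms @ 15/4 + 454.545ms (3/4)
5. 2727.273ms @ 9/2 + 2727.273ms (9/2)

note 4 onset = 15/4b = 2272.727ms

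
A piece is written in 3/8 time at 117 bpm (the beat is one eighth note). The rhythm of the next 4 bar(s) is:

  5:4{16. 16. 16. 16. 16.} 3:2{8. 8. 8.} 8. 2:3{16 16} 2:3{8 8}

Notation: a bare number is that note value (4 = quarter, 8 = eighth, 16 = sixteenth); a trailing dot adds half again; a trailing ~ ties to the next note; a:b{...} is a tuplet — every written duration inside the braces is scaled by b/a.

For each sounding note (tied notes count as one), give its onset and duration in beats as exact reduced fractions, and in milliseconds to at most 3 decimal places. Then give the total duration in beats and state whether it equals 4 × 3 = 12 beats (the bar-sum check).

1) 0.0ms=0b +307.692ms=3/5b
2) 307.692ms=3/5b +307.692ms=3/5b
3) 615.385ms=6/5b +307.692ms=3/5b
4) 923.077ms=9/5b +307.692ms=3/5b
5) 1230.769ms=12/5b +307.692ms=3/5b
6) 1538.462ms=3b +512.821ms=1b
7) 2051.282ms=4b +512.821ms=1b
8) 2564.103ms=5b +512.821ms=1b
9) 3076.923ms=6b +769.231ms=3/2b
10) 3846.154ms=15/2b +384.615ms=3/4b
11) 4230.769ms=33/4b +384.615ms=3/4b
12) 4615.385ms=9b +769.231ms=3/2b
13) 5384.615ms=21/2b +769.231ms=3/2b
Σ=12b of 12 (117bpm 3/8) — PASS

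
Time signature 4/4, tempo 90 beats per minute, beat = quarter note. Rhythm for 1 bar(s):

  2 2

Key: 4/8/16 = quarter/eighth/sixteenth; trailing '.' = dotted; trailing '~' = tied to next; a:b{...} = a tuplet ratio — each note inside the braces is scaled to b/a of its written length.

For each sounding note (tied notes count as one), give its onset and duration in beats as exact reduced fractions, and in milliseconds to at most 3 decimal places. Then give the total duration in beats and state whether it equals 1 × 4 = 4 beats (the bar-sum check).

1) 0.0ms=0b +1333.333ms=2b
2) 1333.333ms=2b +1333.333ms=2b
Σ=4b of 4 (90bpm 4/4) — PASS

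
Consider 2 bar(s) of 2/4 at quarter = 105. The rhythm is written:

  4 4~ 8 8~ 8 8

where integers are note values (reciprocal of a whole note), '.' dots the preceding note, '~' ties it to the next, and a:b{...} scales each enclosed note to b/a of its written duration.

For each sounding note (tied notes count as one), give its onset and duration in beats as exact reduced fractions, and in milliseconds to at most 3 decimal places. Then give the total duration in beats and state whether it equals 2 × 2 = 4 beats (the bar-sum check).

1) 0.0ms=0b +571.429ms=1b
2) 571.429ms=1b +857.143ms=3/2b
3) 1428.571ms=5/2b +571.429ms=1b
4) 2000.0ms=7/2b +285.714ms=1/2b
Σ=4b of 4 (105bpm 2/4) — PASS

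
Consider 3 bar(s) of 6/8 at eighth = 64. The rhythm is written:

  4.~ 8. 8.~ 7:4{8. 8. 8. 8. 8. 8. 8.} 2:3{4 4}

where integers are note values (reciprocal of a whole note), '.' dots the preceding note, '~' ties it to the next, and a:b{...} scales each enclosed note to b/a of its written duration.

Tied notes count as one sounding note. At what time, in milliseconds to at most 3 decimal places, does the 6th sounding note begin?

1. 0.0ms @ 0 + 4218.75ms (9/2)
2. 4218.75ms @ 9/2 + 2209.821ms (33/14)
3. 6428.571ms @ 48/7 + 803.571ms (6/7)
4. 7232.143ms @ 54/7 + 803.571ms (6/7)
5. 8035.714ms @ 60/7 + 803.571ms (6/7)
6. 8839.286ms @ 66/7 + 803.571ms (6/7)
7. 9642.857ms @ 72/7 + 803.571ms (6/7)
8. 10446.429ms @ 78/7 + 803.571ms (6/7)
9. 11250.0ms @ 12 + 2812.5ms (3)
10. 14062.5ms @ 15 + 2812.5ms (3)

note 6 onset = 66/7b = 8839.286ms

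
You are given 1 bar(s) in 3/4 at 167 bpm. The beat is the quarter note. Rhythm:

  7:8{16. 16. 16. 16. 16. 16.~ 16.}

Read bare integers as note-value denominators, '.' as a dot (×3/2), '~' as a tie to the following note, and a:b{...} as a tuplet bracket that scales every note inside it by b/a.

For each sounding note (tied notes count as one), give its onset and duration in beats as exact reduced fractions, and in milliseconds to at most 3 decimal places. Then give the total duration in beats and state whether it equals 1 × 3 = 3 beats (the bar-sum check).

1) 0.0ms=0b +153.978ms=3/7b
2) 153.978ms=3/7b +153.978ms=3/7b
3) 307.956ms=6/7b +153.978ms=3/7b
4) 461.933ms=9/7b +153.978ms=3/7b
5) 615.911ms=12/7b +153.978ms=3/7b
6) 769.889ms=15/7b +307.956ms=6/7b
Σ=3b of 3 (167bpm 3/4) — PASS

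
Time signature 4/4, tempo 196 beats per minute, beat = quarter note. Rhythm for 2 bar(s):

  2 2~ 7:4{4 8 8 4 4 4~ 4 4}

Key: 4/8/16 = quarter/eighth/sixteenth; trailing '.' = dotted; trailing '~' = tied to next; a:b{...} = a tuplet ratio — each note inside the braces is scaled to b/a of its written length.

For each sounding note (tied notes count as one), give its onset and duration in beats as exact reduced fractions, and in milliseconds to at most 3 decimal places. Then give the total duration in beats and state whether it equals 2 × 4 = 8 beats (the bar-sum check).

1) 0.0ms=0b +612.245ms=2b
2) 612.245ms=2b +787.172ms=18/7b
3) 1399.417ms=32/7b +87.464ms=2/7b
4) 1486.88ms=34/7b +87.464ms=2/7b
5) 1574.344ms=36/7b +174.927ms=4/7b
6) 1749.271ms=40/7b +174.927ms=4/7b
7) 1924.198ms=44/7b +349.854ms=8/7b
8) 2274.052ms=52/7b +174.927ms=4/7b
Σ=8b of 8 (196bpm 4/4) — PASS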